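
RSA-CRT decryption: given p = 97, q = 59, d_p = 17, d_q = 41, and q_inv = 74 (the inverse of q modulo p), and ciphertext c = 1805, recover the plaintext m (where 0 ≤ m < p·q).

5325

m₁ = c^(d_p) mod p: c ≡ 59 (mod 97), and 59^17 mod 97 = 87.
m₂ = c^(d_q) mod q: c ≡ 35 (mod 59), and 35^41 mod 59 = 15.
h = q_inv·(m₁ − m₂) mod p = 74·(87 − 15) mod 97 = 90.
m = m₂ + h·q = 15 + 90·59 = 5325.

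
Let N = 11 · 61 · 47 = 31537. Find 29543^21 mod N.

Mod 11: 29543 ≡ 8; by Fermat, exponent reduces to 21 mod 10 = 1; 8^1 ≡ 8 (mod 11).
Mod 61: 29543 ≡ 19; 19^21 ≡ 3 (mod 61).
Mod 47: 29543 ≡ 27; 27^21 ≡ 2 (mod 47).
Combine by CRT: x ≡ 8 (mod 11), x ≡ 3 (mod 61), x ≡ 2 (mod 47) ⇒ x ≡ 613 (mod 31537).

613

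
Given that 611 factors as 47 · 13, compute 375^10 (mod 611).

283

Mod 47: 375 ≡ 46; 46^10 ≡ 1 (mod 47).
Mod 13: 375 ≡ 11; 11^10 ≡ 10 (mod 13).
Combine by CRT: x ≡ 1 (mod 47), x ≡ 10 (mod 13) ⇒ x ≡ 283 (mod 611).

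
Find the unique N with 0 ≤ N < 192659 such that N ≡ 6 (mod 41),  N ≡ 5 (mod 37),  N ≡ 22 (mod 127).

From N ≡ 6 (mod 41) write N = 6 + 41t. Substituting into N ≡ 5 (mod 37) gives 41t ≡ 36 (mod 37), and since 4⁻¹ ≡ 28 (mod 37), t ≡ 9. Hence N ≡ 6 + 41·9 = 375 (mod 1517).
From N ≡ 375 (mod 1517) write N = 375 + 1517t. Substituting into N ≡ 22 (mod 127) gives 1517t ≡ 28 (mod 127), and since 120⁻¹ ≡ 18 (mod 127), t ≡ 123. Hence N ≡ 375 + 1517·123 = 186966 (mod 192659).

186966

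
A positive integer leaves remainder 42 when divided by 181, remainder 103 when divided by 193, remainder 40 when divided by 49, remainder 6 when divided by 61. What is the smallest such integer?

The moduli are pairwise coprime; M = 181·193·49·61 = 104414737.
M/181 = 576877; 576877 ≡ 30 (mod 181); 30·175 ≡ 1, so inverse 175.
M/193 = 541009; 541009 ≡ 30 (mod 193); 30·148 ≡ 1, so inverse 148.
M/49 = 2130913; 2130913 ≡ 1 (mod 49), inverse 1.
M/61 = 1711717; 1711717 ≡ 57 (mod 61); 57·15 ≡ 1, so inverse 15.
n ≡ 42·576877·175 + 103·541009·148 + 40·2130913·1 + 6·1711717·15 = 12726478196.
12726478196 mod 104414737 = 92295019.

92295019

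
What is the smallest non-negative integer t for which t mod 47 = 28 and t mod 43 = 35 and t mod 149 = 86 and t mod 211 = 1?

Combine the congruences pairwise.
From t ≡ 28 (mod 47) write t = 28 + 47s. Substituting into t ≡ 35 (mod 43) gives 47s ≡ 7 (mod 43), and since 4⁻¹ ≡ 11 (mod 43), s ≡ 34. Hence t ≡ 28 + 47·34 = 1626 (mod 2021).
From t ≡ 1626 (mod 2021) write t = 1626 + 2021s. Substituting into t ≡ 86 (mod 149) gives 2021s ≡ 99 (mod 149), and since 84⁻¹ ≡ 55 (mod 149), s ≡ 81. Hence t ≡ 1626 + 2021·81 = 165327 (mod 301129).
From t ≡ 165327 (mod 301129) write t = 165327 + 301129s. Substituting into t ≡ 1 (mod 211) gives 301129s ≡ 98 (mod 211), and since 32⁻¹ ≡ 33 (mod 211), s ≡ 69. Hence t ≡ 165327 + 301129·69 = 20943228 (mod 63538219).

20943228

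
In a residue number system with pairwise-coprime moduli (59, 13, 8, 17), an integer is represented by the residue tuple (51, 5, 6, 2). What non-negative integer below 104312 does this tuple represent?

69022

From x ≡ 51 (mod 59) write x = 51 + 59t. Substituting into x ≡ 5 (mod 13) gives 59t ≡ 6 (mod 13), and since 7⁻¹ ≡ 2 (mod 13), t ≡ 12. Hence x ≡ 51 + 59·12 = 759 (mod 767).
From x ≡ 759 (mod 767) write x = 759 + 767t. Substituting into x ≡ 6 (mod 8) gives 767t ≡ 7 (mod 8), and since 7⁻¹ ≡ 7 (mod 8), t ≡ 1. Hence x ≡ 759 + 767·1 = 1526 (mod 6136).
From x ≡ 1526 (mod 6136) write x = 1526 + 6136t. Substituting into x ≡ 2 (mod 17) gives 6136t ≡ 6 (mod 17), and since 16⁻¹ ≡ 16 (mod 17), t ≡ 11. Hence x ≡ 1526 + 6136·11 = 69022 (mod 104312).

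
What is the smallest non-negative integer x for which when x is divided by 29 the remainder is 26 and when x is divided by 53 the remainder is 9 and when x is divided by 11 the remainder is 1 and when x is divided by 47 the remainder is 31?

Combine the congruences pairwise.
From x ≡ 26 (mod 29) write x = 26 + 29t. Substituting into x ≡ 9 (mod 53) gives 29t ≡ 36 (mod 53), and since 29⁻¹ ≡ 11 (mod 53), t ≡ 25. Hence x ≡ 26 + 29·25 = 751 (mod 1537).
From x ≡ 751 (mod 1537) write x = 751 + 1537t. Substituting into x ≡ 1 (mod 11) gives 1537t ≡ 9 (mod 11), and since 8⁻¹ ≡ 7 (mod 11), t ≡ 8. Hence x ≡ 751 + 1537·8 = 13047 (mod 16907).
From x ≡ 13047 (mod 16907) write x = 13047 + 16907t. Substituting into x ≡ 31 (mod 47) gives 16907t ≡ 3 (mod 47), and since 34⁻¹ ≡ 18 (mod 47), t ≡ 7. Hence x ≡ 13047 + 16907·7 = 131396 (mod 794629).

131396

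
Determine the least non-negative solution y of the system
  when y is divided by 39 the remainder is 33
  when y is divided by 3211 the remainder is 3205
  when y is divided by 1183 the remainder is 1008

gcd(39, 3211) = 13 and 13 | (3205 − 33), so the pair is consistent; merging gives y ≡ 9627 (mod 9633), where 9633 = lcm(39, 3211).
gcd(9633, 1183) = 169 and 169 | (1008 − 9627), so the pair is consistent; merging gives y ≡ 57792 (mod 67431), where 67431 = lcm(9633, 1183).
The solution is unique modulo lcm(39, 3211, 1183) = 67431.

57792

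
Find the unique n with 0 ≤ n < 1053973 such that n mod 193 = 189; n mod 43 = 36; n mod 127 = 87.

590383

The moduli are pairwise coprime; M = 193·43·127 = 1053973.
M/193 = 5461; 5461 ≡ 57 (mod 193); 57·149 ≡ 1, so inverse 149.
M/43 = 24511; 24511 ≡ 1 (mod 43), inverse 1.
M/127 = 8299; 8299 ≡ 44 (mod 127); 44·26 ≡ 1, so inverse 26.
n ≡ 189·5461·149 + 36·24511·1 + 87·8299·26 = 173441955.
173441955 mod 1053973 = 590383.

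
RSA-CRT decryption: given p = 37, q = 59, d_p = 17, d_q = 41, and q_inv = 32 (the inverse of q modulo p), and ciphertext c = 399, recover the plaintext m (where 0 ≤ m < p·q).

m₁ = c^(d_p) mod p: c ≡ 29 (mod 37), and 29^17 mod 37 = 14.
m₂ = c^(d_q) mod q: c ≡ 45 (mod 59), and 45^41 mod 59 = 48.
h = q_inv·(m₁ − m₂) mod p = 32·(14 − 48) mod 37 = 22.
m = m₂ + h·q = 48 + 22·59 = 1346.

1346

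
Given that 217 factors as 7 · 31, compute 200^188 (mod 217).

142

Mod 7: 200 ≡ 4; by Fermat, exponent reduces to 188 mod 6 = 2; 4^2 ≡ 2 (mod 7).
Mod 31: 200 ≡ 14; by Fermat, exponent reduces to 188 mod 30 = 8; 14^8 ≡ 18 (mod 31).
Combine by CRT: x ≡ 2 (mod 7), x ≡ 18 (mod 31) ⇒ x ≡ 142 (mod 217).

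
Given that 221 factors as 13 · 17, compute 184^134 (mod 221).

134

Mod 13: 184 ≡ 2; by Fermat, exponent reduces to 134 mod 12 = 2; 2^2 ≡ 4 (mod 13).
Mod 17: 184 ≡ 14; by Fermat, exponent reduces to 134 mod 16 = 6; 14^6 ≡ 15 (mod 17).
Combine by CRT: x ≡ 4 (mod 13), x ≡ 15 (mod 17) ⇒ x ≡ 134 (mod 221).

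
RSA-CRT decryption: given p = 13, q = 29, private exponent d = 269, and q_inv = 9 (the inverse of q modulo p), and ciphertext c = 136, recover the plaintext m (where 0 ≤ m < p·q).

54

d_p = d mod (p−1) = 269 mod 12 = 5; d_q = d mod (q−1) = 17.
m₁ = c^(d_p) mod p: c ≡ 6 (mod 13), and 6^5 mod 13 = 2.
m₂ = c^(d_q) mod q: c ≡ 20 (mod 29), and 20^17 mod 29 = 25.
h = q_inv·(m₁ − m₂) mod p = 9·(2 − 25) mod 13 = 1.
m = m₂ + h·q = 25 + 1·29 = 54.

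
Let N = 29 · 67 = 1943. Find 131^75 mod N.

1556

Mod 29: 131 ≡ 15; by Fermat, exponent reduces to 75 mod 28 = 19; 15^19 ≡ 19 (mod 29).
Mod 67: 131 ≡ 64; by Fermat, exponent reduces to 75 mod 66 = 9; 64^9 ≡ 15 (mod 67).
Combine by CRT: x ≡ 19 (mod 29), x ≡ 15 (mod 67) ⇒ x ≡ 1556 (mod 1943).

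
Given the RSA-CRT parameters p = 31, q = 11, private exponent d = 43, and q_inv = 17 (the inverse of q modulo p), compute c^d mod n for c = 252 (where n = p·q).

d_p = d mod (p−1) = 43 mod 30 = 13; d_q = d mod (q−1) = 3.
m₁ = c^(d_p) mod p: c ≡ 4 (mod 31), and 4^13 mod 31 = 2.
m₂ = c^(d_q) mod q: c ≡ 10 (mod 11), and 10^3 mod 11 = 10.
h = q_inv·(m₁ − m₂) mod p = 17·(2 − 10) mod 31 = 19.
m = m₂ + h·q = 10 + 19·11 = 219.

219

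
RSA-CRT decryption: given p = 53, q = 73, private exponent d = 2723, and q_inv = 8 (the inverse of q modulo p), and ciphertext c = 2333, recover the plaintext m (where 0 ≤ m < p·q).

2068

d_p = d mod (p−1) = 2723 mod 52 = 19; d_q = d mod (q−1) = 59.
m₁ = c^(d_p) mod p: c ≡ 1 (mod 53), and 1^19 mod 53 = 1.
m₂ = c^(d_q) mod q: c ≡ 70 (mod 73), and 70^59 mod 73 = 24.
h = q_inv·(m₁ − m₂) mod p = 8·(1 − 24) mod 53 = 28.
m = m₂ + h·q = 24 + 28·73 = 2068.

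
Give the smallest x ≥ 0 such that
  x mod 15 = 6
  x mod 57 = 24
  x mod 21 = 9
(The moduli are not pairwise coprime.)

366

gcd(15, 57) = 3 and 3 | (24 − 6), so the pair is consistent; merging gives x ≡ 81 (mod 285), where 285 = lcm(15, 57).
gcd(285, 21) = 3 and 3 | (9 − 81), so the pair is consistent; merging gives x ≡ 366 (mod 1995), where 1995 = lcm(285, 21).
The solution is unique modulo lcm(15, 57, 21) = 1995.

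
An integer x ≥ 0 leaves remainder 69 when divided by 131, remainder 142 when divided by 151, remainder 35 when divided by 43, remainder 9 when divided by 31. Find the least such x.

13038237

The moduli are pairwise coprime; N = 131·151·43·31 = 26368073.
N/131 = 201283; 201283 ≡ 67 (mod 131); 67·88 ≡ 1, so inverse 88.
N/151 = 174623; 174623 ≡ 67 (mod 151); 67·142 ≡ 1, so inverse 142.
N/43 = 613211; 613211 ≡ 31 (mod 43); 31·25 ≡ 1, so inverse 25.
N/31 = 850583; 850583 ≡ 5 (mod 31); 5·25 ≡ 1, so inverse 25.
x ≡ 69·201283·88 + 142·174623·142 + 35·613211·25 + 9·850583·25 = 5471229348.
5471229348 mod 26368073 = 13038237.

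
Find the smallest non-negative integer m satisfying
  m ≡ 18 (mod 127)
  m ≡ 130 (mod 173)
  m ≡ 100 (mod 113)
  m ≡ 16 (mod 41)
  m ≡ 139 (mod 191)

11797127554

The moduli are pairwise coprime; N = 127·173·113·41·191 = 19442203813.
N/127 = 153088219; 153088219 ≡ 6 (mod 127); 6·106 ≡ 1, so inverse 106.
N/173 = 112382681; 112382681 ≡ 151 (mod 173); 151·55 ≡ 1, so inverse 55.
N/113 = 172054901; 172054901 ≡ 84 (mod 113); 84·74 ≡ 1, so inverse 74.
N/41 = 474200093; 474200093 ≡ 38 (mod 41); 38·27 ≡ 1, so inverse 27.
N/191 = 101791643; 101791643 ≡ 103 (mod 191); 103·102 ≡ 1, so inverse 102.
m ≡ 18·153088219·106 + 130·112382681·55 + 100·172054901·74 + 16·474200093·27 + 139·101791643·102 = 4016891113032.
4016891113032 mod 19442203813 = 11797127554.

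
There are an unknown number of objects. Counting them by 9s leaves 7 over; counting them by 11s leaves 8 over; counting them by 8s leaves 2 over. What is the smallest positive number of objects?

The moduli are pairwise coprime; M = 9·11·8 = 792.
M/9 = 88; 88 ≡ 7 (mod 9); 7·4 ≡ 1, so inverse 4.
M/11 = 72; 72 ≡ 6 (mod 11); 6·2 ≡ 1, so inverse 2.
M/8 = 99; 99 ≡ 3 (mod 8); 3·3 ≡ 1, so inverse 3.
N ≡ 7·88·4 + 8·72·2 + 2·99·3 = 4210.
4210 mod 792 = 250.

250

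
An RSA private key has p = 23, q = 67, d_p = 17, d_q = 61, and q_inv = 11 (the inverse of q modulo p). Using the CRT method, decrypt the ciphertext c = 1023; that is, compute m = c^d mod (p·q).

1141

m₁ = c^(d_p) mod p: c ≡ 11 (mod 23), and 11^17 mod 23 = 14.
m₂ = c^(d_q) mod q: c ≡ 18 (mod 67), and 18^61 mod 67 = 2.
h = q_inv·(m₁ − m₂) mod p = 11·(14 − 2) mod 23 = 17.
m = m₂ + h·q = 2 + 17·67 = 1141.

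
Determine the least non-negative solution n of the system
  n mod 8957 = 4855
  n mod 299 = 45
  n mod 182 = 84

gcd(8957, 299) = 13 and 13 | (45 − 4855), so the pair is consistent; merging gives n ≡ 22769 (mod 206011), where 206011 = lcm(8957, 299).
gcd(206011, 182) = 13 and 13 | (84 − 22769), so the pair is consistent; merging gives n ≡ 1876868 (mod 2884154), where 2884154 = lcm(206011, 182).
The solution is unique modulo lcm(8957, 299, 182) = 2884154.

1876868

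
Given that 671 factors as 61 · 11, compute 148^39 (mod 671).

647

Mod 61: 148 ≡ 26; 26^39 ≡ 37 (mod 61).
Mod 11: 148 ≡ 5; by Fermat, exponent reduces to 39 mod 10 = 9; 5^9 ≡ 9 (mod 11).
Combine by CRT: x ≡ 37 (mod 61), x ≡ 9 (mod 11) ⇒ x ≡ 647 (mod 671).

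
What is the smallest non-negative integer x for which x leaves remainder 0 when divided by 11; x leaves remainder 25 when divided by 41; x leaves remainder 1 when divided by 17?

2772

Combine the congruences pairwise.
From x ≡ 0 (mod 11) write x = 0 + 11t. Substituting into x ≡ 25 (mod 41) gives 11t ≡ 25 (mod 41), and since 11⁻¹ ≡ 15 (mod 41), t ≡ 6. Hence x ≡ 0 + 11·6 = 66 (mod 451).
From x ≡ 66 (mod 451) write x = 66 + 451t. Substituting into x ≡ 1 (mod 17) gives 451t ≡ 3 (mod 17), and since 9⁻¹ ≡ 2 (mod 17), t ≡ 6. Hence x ≡ 66 + 451·6 = 2772 (mod 7667).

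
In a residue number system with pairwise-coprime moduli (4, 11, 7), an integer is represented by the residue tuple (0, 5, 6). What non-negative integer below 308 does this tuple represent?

The moduli are pairwise coprime; N = 4·11·7 = 308.
N/4 = 77; 77 ≡ 1 (mod 4), inverse 1.
N/11 = 28; 28 ≡ 6 (mod 11); 6·2 ≡ 1, so inverse 2.
N/7 = 44; 44 ≡ 2 (mod 7); 2·4 ≡ 1, so inverse 4.
x ≡ 0·77·1 + 5·28·2 + 6·44·4 = 1336.
1336 mod 308 = 104.

104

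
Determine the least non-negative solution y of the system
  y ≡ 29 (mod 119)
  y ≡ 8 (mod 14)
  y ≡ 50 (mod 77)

Combine the congruences pairwise.
gcd(119, 14) = 7 and 7 | (8 − 29), so the pair is consistent; merging gives y ≡ 148 (mod 238), where 238 = lcm(119, 14).
gcd(238, 77) = 7 and 7 | (50 − 148), so the pair is consistent; merging gives y ≡ 2052 (mod 2618), where 2618 = lcm(238, 77).
The solution is unique modulo lcm(119, 14, 77) = 2618.

2052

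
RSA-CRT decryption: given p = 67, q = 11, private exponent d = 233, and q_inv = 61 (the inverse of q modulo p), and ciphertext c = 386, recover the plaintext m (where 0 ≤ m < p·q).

12

d_p = d mod (p−1) = 233 mod 66 = 35; d_q = d mod (q−1) = 3.
m₁ = c^(d_p) mod p: c ≡ 51 (mod 67), and 51^35 mod 67 = 12.
m₂ = c^(d_q) mod q: c ≡ 1 (mod 11), and 1^3 mod 11 = 1.
h = q_inv·(m₁ − m₂) mod p = 61·(12 − 1) mod 67 = 1.
m = m₂ + h·q = 1 + 1·11 = 12.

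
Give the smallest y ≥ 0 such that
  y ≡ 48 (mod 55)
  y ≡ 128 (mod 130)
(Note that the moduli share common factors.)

1038

Combine the congruences pairwise.
gcd(55, 130) = 5 and 5 | (128 − 48), so the pair is consistent; merging gives y ≡ 1038 (mod 1430), where 1430 = lcm(55, 130).
The solution is unique modulo lcm(55, 130) = 1430.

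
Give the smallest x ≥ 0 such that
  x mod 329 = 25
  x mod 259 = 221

8250

Combine the congruences pairwise.
gcd(329, 259) = 7 and 7 | (221 − 25), so the pair is consistent; merging gives x ≡ 8250 (mod 12173), where 12173 = lcm(329, 259).
The solution is unique modulo lcm(329, 259) = 12173.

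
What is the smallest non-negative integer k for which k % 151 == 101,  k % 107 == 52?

12785

From k ≡ 101 (mod 151) write k = 101 + 151t. Substituting into k ≡ 52 (mod 107) gives 151t ≡ 58 (mod 107), and since 44⁻¹ ≡ 90 (mod 107), t ≡ 84. Hence k ≡ 101 + 151·84 = 12785 (mod 16157).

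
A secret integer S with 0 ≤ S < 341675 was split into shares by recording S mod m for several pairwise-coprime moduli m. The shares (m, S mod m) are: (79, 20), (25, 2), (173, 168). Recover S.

The moduli are pairwise coprime; N = 79·25·173 = 341675.
N/79 = 4325; 4325 ≡ 59 (mod 79); 59·75 ≡ 1, so inverse 75.
N/25 = 13667; 13667 ≡ 17 (mod 25); 17·3 ≡ 1, so inverse 3.
N/173 = 1975; 1975 ≡ 72 (mod 173); 72·161 ≡ 1, so inverse 161.
S ≡ 20·4325·75 + 2·13667·3 + 168·1975·161 = 59989302.
59989302 mod 341675 = 196177.

196177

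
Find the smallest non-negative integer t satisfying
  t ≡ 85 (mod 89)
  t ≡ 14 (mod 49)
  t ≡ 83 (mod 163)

The moduli are pairwise coprime; N = 89·49·163 = 710843.
N/89 = 7987; 7987 ≡ 66 (mod 89); 66·58 ≡ 1, so inverse 58.
N/49 = 14507; 14507 ≡ 3 (mod 49); 3·33 ≡ 1, so inverse 33.
N/163 = 4361; 4361 ≡ 123 (mod 163); 123·110 ≡ 1, so inverse 110.
t ≡ 85·7987·58 + 14·14507·33 + 83·4361·110 = 85894074.
85894074 mod 710843 = 592914.

592914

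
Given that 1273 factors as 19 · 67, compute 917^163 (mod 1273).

Mod 19: 917 ≡ 5; by Fermat, exponent reduces to 163 mod 18 = 1; 5^1 ≡ 5 (mod 19).
Mod 67: 917 ≡ 46; by Fermat, exponent reduces to 163 mod 66 = 31; 46^31 ≡ 12 (mod 67).
Combine by CRT: x ≡ 5 (mod 19), x ≡ 12 (mod 67) ⇒ x ≡ 347 (mod 1273).

347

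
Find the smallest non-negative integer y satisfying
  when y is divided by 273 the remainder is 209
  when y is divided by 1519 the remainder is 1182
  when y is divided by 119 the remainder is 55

gcd(273, 1519) = 7 and 7 | (1182 − 209), so the pair is consistent; merging gives y ≡ 58904 (mod 59241), where 59241 = lcm(273, 1519).
gcd(59241, 119) = 7 and 7 | (55 − 58904), so the pair is consistent; merging gives y ≡ 236627 (mod 1007097), where 1007097 = lcm(59241, 119).
The solution is unique modulo lcm(273, 1519, 119) = 1007097.

236627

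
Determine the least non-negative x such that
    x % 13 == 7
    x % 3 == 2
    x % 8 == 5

From x ≡ 7 (mod 13) write x = 7 + 13t. Substituting into x ≡ 2 (mod 3) gives 13t ≡ 1 (mod 3), and since 1⁻¹ ≡ 1 (mod 3), t ≡ 1. Hence x ≡ 7 + 13·1 = 20 (mod 39).
From x ≡ 20 (mod 39) write x = 20 + 39t. Substituting into x ≡ 5 (mod 8) gives 39t ≡ 1 (mod 8), and since 7⁻¹ ≡ 7 (mod 8), t ≡ 7. Hence x ≡ 20 + 39·7 = 293 (mod 312).

293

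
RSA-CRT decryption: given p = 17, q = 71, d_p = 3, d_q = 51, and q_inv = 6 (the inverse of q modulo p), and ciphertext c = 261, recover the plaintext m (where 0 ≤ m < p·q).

1168

m₁ = c^(d_p) mod p: c ≡ 6 (mod 17), and 6^3 mod 17 = 12.
m₂ = c^(d_q) mod q: c ≡ 48 (mod 71), and 48^51 mod 71 = 32.
h = q_inv·(m₁ − m₂) mod p = 6·(12 − 32) mod 17 = 16.
m = m₂ + h·q = 32 + 16·71 = 1168.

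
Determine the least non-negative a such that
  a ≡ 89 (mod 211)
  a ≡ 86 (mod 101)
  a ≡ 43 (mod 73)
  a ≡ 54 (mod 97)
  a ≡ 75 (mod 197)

The moduli are pairwise coprime; N = 211·101·73·97·197 = 29727928627.
N/211 = 140890657; 140890657 ≡ 49 (mod 211); 49·56 ≡ 1, so inverse 56.
N/101 = 294335927; 294335927 ≡ 10 (mod 101); 10·91 ≡ 1, so inverse 91.
N/73 = 407231899; 407231899 ≡ 12 (mod 73); 12·67 ≡ 1, so inverse 67.
N/97 = 306473491; 306473491 ≡ 51 (mod 97); 51·78 ≡ 1, so inverse 78.
N/197 = 150903191; 150903191 ≡ 9 (mod 197); 9·22 ≡ 1, so inverse 22.
a ≡ 89·140890657·56 + 86·294335927·91 + 43·407231899·67 + 54·306473491·78 + 75·150903191·22 = 5718763709451.
5718763709451 mod 29727928627 = 11001413067.

11001413067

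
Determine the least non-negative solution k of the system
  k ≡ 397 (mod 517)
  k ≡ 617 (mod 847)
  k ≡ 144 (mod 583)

gcd(517, 847) = 11 and 11 | (617 − 397), so the pair is consistent; merging gives k ≡ 13322 (mod 39809), where 39809 = lcm(517, 847).
gcd(39809, 583) = 11 and 11 | (144 − 13322), so the pair is consistent; merging gives k ≡ 491030 (mod 2109877), where 2109877 = lcm(39809, 583).
The solution is unique modulo lcm(517, 847, 583) = 2109877.

491030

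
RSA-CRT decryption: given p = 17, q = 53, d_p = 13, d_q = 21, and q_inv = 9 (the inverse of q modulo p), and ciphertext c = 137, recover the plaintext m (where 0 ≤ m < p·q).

m₁ = c^(d_p) mod p: c ≡ 1 (mod 17), and 1^13 mod 17 = 1.
m₂ = c^(d_q) mod q: c ≡ 31 (mod 53), and 31^21 mod 53 = 3.
h = q_inv·(m₁ − m₂) mod p = 9·(1 − 3) mod 17 = 16.
m = m₂ + h·q = 3 + 16·53 = 851.

851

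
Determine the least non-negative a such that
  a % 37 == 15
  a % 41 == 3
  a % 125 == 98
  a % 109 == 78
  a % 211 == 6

3490224223

From a ≡ 15 (mod 37) write a = 15 + 37t. Substituting into a ≡ 3 (mod 41) gives 37t ≡ 29 (mod 41), and since 37⁻¹ ≡ 10 (mod 41), t ≡ 3. Hence a ≡ 15 + 37·3 = 126 (mod 1517).
From a ≡ 126 (mod 1517) write a = 126 + 1517t. Substituting into a ≡ 98 (mod 125) gives 1517t ≡ 97 (mod 125), and since 17⁻¹ ≡ 103 (mod 125), t ≡ 116. Hence a ≡ 126 + 1517·116 = 176098 (mod 189625).
From a ≡ 176098 (mod 189625) write a = 176098 + 189625t. Substituting into a ≡ 78 (mod 109) gives 189625t ≡ 15 (mod 109), and since 74⁻¹ ≡ 28 (mod 109), t ≡ 93. Hence a ≡ 176098 + 189625·93 = 17811223 (mod 20669125).
From a ≡ 17811223 (mod 20669125) write a = 17811223 + 20669125t. Substituting into a ≡ 6 (mod 211) gives 20669125t ≡ 137 (mod 211), and since 198⁻¹ ≡ 146 (mod 211), t ≡ 168. Hence a ≡ 17811223 + 20669125·168 = 3490224223 (mod 4361185375).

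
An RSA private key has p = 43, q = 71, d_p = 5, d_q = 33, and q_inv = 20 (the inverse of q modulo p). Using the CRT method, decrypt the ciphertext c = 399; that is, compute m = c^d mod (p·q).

m₁ = c^(d_p) mod p: c ≡ 12 (mod 43), and 12^5 mod 43 = 34.
m₂ = c^(d_q) mod q: c ≡ 44 (mod 71), and 44^33 mod 71 = 56.
h = q_inv·(m₁ − m₂) mod p = 20·(34 − 56) mod 43 = 33.
m = m₂ + h·q = 56 + 33·71 = 2399.

2399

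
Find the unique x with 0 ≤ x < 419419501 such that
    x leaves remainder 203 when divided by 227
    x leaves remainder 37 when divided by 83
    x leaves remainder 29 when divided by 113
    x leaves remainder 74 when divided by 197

From x ≡ 203 (mod 227) write x = 203 + 227t. Substituting into x ≡ 37 (mod 83) gives 227t ≡ 0 (mod 83), and since 61⁻¹ ≡ 49 (mod 83), t ≡ 0. Hence x ≡ 203 + 227·0 = 203 (mod 18841).
From x ≡ 203 (mod 18841) write x = 203 + 18841t. Substituting into x ≡ 29 (mod 113) gives 18841t ≡ 52 (mod 113), and since 83⁻¹ ≡ 64 (mod 113), t ≡ 51. Hence x ≡ 203 + 18841·51 = 961094 (mod 2129033).
From x ≡ 961094 (mod 2129033) write x = 961094 + 2129033t. Substituting into x ≡ 74 (mod 197) gives 2129033t ≡ 143 (mod 197), and since 54⁻¹ ≡ 135 (mod 197), t ≡ 196. Hence x ≡ 961094 + 2129033·196 = 418251562 (mod 419419501).

418251562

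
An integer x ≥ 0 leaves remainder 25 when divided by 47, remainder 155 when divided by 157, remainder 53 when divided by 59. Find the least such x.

The moduli are pairwise coprime; N = 47·157·59 = 435361.
N/47 = 9263; 9263 ≡ 4 (mod 47); 4·12 ≡ 1, so inverse 12.
N/157 = 2773; 2773 ≡ 104 (mod 157); 104·77 ≡ 1, so inverse 77.
N/59 = 7379; 7379 ≡ 4 (mod 59); 4·15 ≡ 1, so inverse 15.
x ≡ 25·9263·12 + 155·2773·77 + 53·7379·15 = 41740960.
41740960 mod 435361 = 381665.

381665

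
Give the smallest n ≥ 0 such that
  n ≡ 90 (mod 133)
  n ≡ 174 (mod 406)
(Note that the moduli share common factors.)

Combine the congruences pairwise.
gcd(133, 406) = 7 and 7 | (174 − 90), so the pair is consistent; merging gives n ≡ 3016 (mod 7714), where 7714 = lcm(133, 406).
The solution is unique modulo lcm(133, 406) = 7714.

3016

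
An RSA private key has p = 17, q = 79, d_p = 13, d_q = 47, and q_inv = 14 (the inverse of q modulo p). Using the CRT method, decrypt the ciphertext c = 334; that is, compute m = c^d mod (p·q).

m₁ = c^(d_p) mod p: c ≡ 11 (mod 17), and 11^13 mod 17 = 7.
m₂ = c^(d_q) mod q: c ≡ 18 (mod 79), and 18^47 mod 79 = 67.
h = q_inv·(m₁ − m₂) mod p = 14·(7 − 67) mod 17 = 10.
m = m₂ + h·q = 67 + 10·79 = 857.

857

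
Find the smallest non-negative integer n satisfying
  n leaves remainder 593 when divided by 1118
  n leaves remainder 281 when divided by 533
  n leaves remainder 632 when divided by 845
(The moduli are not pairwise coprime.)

Combine the congruences pairwise.
gcd(1118, 533) = 13 and 13 | (281 − 593), so the pair is consistent; merging gives n ≡ 39723 (mod 45838), where 45838 = lcm(1118, 533).
gcd(45838, 845) = 13 and 13 | (632 − 39723), so the pair is consistent; merging gives n ≡ 177237 (mod 2979470), where 2979470 = lcm(45838, 845).
The solution is unique modulo lcm(1118, 533, 845) = 2979470.

177237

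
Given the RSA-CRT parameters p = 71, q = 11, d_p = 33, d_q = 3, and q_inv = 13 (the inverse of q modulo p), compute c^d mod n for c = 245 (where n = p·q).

m₁ = c^(d_p) mod p: c ≡ 32 (mod 71), and 32^33 mod 71 = 45.
m₂ = c^(d_q) mod q: c ≡ 3 (mod 11), and 3^3 mod 11 = 5.
h = q_inv·(m₁ − m₂) mod p = 13·(45 − 5) mod 71 = 23.
m = m₂ + h·q = 5 + 23·11 = 258.

258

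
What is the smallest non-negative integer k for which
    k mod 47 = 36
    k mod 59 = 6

1540

Combine the congruences pairwise.
From k ≡ 36 (mod 47) write k = 36 + 47t. Substituting into k ≡ 6 (mod 59) gives 47t ≡ 29 (mod 59), and since 47⁻¹ ≡ 54 (mod 59), t ≡ 32. Hence k ≡ 36 + 47·32 = 1540 (mod 2773).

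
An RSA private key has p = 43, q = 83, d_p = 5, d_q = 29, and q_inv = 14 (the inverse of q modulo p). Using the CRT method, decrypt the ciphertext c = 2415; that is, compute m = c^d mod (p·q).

m₁ = c^(d_p) mod p: c ≡ 7 (mod 43), and 7^5 mod 43 = 37.
m₂ = c^(d_q) mod q: c ≡ 8 (mod 83), and 8^29 mod 83 = 32.
h = q_inv·(m₁ − m₂) mod p = 14·(37 − 32) mod 43 = 27.
m = m₂ + h·q = 32 + 27·83 = 2273.

2273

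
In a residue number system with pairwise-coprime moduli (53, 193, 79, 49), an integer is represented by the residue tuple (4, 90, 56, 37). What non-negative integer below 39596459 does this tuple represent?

The moduli are pairwise coprime; N = 53·193·79·49 = 39596459.
N/53 = 747103; 747103 ≡ 15 (mod 53); 15·46 ≡ 1, so inverse 46.
N/193 = 205163; 205163 ≡ 4 (mod 193); 4·145 ≡ 1, so inverse 145.
N/79 = 501221; 501221 ≡ 45 (mod 79); 45·72 ≡ 1, so inverse 72.
N/49 = 808091; 808091 ≡ 32 (mod 49); 32·23 ≡ 1, so inverse 23.
x ≡ 4·747103·46 + 90·205163·145 + 56·501221·72 + 37·808091·23 = 5523452615.
5523452615 mod 39596459 = 19544814.

19544814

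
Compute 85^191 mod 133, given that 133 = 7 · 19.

Mod 7: 85 ≡ 1; by Fermat, exponent reduces to 191 mod 6 = 5; 1^5 ≡ 1 (mod 7).
Mod 19: 85 ≡ 9; by Fermat, exponent reduces to 191 mod 18 = 11; 9^11 ≡ 5 (mod 19).
Combine by CRT: x ≡ 1 (mod 7), x ≡ 5 (mod 19) ⇒ x ≡ 43 (mod 133).

43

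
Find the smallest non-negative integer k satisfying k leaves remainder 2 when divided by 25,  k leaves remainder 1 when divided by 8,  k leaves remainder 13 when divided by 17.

The moduli are pairwise coprime; N = 25·8·17 = 3400.
N/25 = 136; 136 ≡ 11 (mod 25); 11·16 ≡ 1, so inverse 16.
N/8 = 425; 425 ≡ 1 (mod 8), inverse 1.
N/17 = 200; 200 ≡ 13 (mod 17); 13·4 ≡ 1, so inverse 4.
k ≡ 2·136·16 + 1·425·1 + 13·200·4 = 15177.
15177 mod 3400 = 1577.

1577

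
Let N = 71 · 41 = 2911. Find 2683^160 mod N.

1026

Mod 71: 2683 ≡ 56; by Fermat, exponent reduces to 160 mod 70 = 20; 56^20 ≡ 32 (mod 71).
Mod 41: 2683 ≡ 18; since 40 | 160, by Fermat 18^160 ≡ 1 (mod 41).
Combine by CRT: x ≡ 32 (mod 71), x ≡ 1 (mod 41) ⇒ x ≡ 1026 (mod 2911).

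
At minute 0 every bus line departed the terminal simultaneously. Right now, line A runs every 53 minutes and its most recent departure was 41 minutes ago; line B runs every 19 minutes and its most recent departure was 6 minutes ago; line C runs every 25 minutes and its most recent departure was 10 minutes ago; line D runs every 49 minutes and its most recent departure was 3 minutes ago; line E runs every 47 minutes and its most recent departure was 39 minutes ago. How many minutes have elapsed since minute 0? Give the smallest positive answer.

39324610

The moduli are pairwise coprime; N = 53·19·25·49·47 = 57978025.
N/53 = 1093925; 1093925 ≡ 5 (mod 53); 5·32 ≡ 1, so inverse 32.
N/19 = 3051475; 3051475 ≡ 18 (mod 19); 18·18 ≡ 1, so inverse 18.
N/25 = 2319121; 2319121 ≡ 21 (mod 25); 21·6 ≡ 1, so inverse 6.
N/49 = 1183225; 1183225 ≡ 22 (mod 49); 22·29 ≡ 1, so inverse 29.
N/47 = 1233575; 1233575 ≡ 13 (mod 47); 13·29 ≡ 1, so inverse 29.
t ≡ 41·1093925·32 + 6·3051475·18 + 10·2319121·6 + 3·1183225·29 + 39·1233575·29 = 3402050060.
3402050060 mod 57978025 = 39324610.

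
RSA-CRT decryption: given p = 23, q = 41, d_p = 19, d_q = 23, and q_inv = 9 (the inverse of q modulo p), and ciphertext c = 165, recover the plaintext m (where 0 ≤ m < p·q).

124

m₁ = c^(d_p) mod p: c ≡ 4 (mod 23), and 4^19 mod 23 = 9.
m₂ = c^(d_q) mod q: c ≡ 1 (mod 41), and 1^23 mod 41 = 1.
h = q_inv·(m₁ − m₂) mod p = 9·(9 − 1) mod 23 = 3.
m = m₂ + h·q = 1 + 3·41 = 124.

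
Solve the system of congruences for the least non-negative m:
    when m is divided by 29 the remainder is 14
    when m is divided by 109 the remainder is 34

From m ≡ 14 (mod 29) write m = 14 + 29t. Substituting into m ≡ 34 (mod 109) gives 29t ≡ 20 (mod 109), and since 29⁻¹ ≡ 94 (mod 109), t ≡ 27. Hence m ≡ 14 + 29·27 = 797 (mod 3161).

797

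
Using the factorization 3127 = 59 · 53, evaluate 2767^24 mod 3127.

3014

Mod 59: 2767 ≡ 53; 53^24 ≡ 5 (mod 59).
Mod 53: 2767 ≡ 11; 11^24 ≡ 46 (mod 53).
Combine by CRT: x ≡ 5 (mod 59), x ≡ 46 (mod 53) ⇒ x ≡ 3014 (mod 3127).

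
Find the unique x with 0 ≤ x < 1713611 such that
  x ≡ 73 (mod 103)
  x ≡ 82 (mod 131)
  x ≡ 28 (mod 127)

The moduli are pairwise coprime; N = 103·131·127 = 1713611.
N/103 = 16637; 16637 ≡ 54 (mod 103); 54·21 ≡ 1, so inverse 21.
N/131 = 13081; 13081 ≡ 112 (mod 131); 112·62 ≡ 1, so inverse 62.
N/127 = 13493; 13493 ≡ 31 (mod 127); 31·41 ≡ 1, so inverse 41.
x ≡ 73·16637·21 + 82·13081·62 + 28·13493·41 = 107498289.
107498289 mod 1713611 = 1254407.

1254407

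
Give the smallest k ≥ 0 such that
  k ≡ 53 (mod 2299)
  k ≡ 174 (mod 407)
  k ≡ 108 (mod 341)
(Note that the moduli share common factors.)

gcd(2299, 407) = 11 and 11 | (174 − 53), so the pair is consistent; merging gives k ≡ 4651 (mod 85063), where 85063 = lcm(2299, 407).
gcd(85063, 341) = 11 and 11 | (108 − 4651), so the pair is consistent; merging gives k ≡ 1450722 (mod 2636953), where 2636953 = lcm(85063, 341).
The solution is unique modulo lcm(2299, 407, 341) = 2636953.

1450722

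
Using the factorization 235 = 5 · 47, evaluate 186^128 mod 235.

61

Mod 5: 186 ≡ 1; since 4 | 128, by Fermat 1^128 ≡ 1 (mod 5).
Mod 47: 186 ≡ 45; by Fermat, exponent reduces to 128 mod 46 = 36; 45^36 ≡ 14 (mod 47).
Combine by CRT: x ≡ 1 (mod 5), x ≡ 14 (mod 47) ⇒ x ≡ 61 (mod 235).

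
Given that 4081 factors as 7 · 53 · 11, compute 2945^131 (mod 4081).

129

Mod 7: 2945 ≡ 5; by Fermat, exponent reduces to 131 mod 6 = 5; 5^5 ≡ 3 (mod 7).
Mod 53: 2945 ≡ 30; by Fermat, exponent reduces to 131 mod 52 = 27; 30^27 ≡ 23 (mod 53).
Mod 11: 2945 ≡ 8; by Fermat, exponent reduces to 131 mod 10 = 1; 8^1 ≡ 8 (mod 11).
Combine by CRT: x ≡ 3 (mod 7), x ≡ 23 (mod 53), x ≡ 8 (mod 11) ⇒ x ≡ 129 (mod 4081).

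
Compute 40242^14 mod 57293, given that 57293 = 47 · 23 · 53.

Mod 47: 40242 ≡ 10; 10^14 ≡ 4 (mod 47).
Mod 23: 40242 ≡ 15; 15^14 ≡ 6 (mod 23).
Mod 53: 40242 ≡ 15; 15^14 ≡ 15 (mod 53).
Combine by CRT: x ≡ 4 (mod 47), x ≡ 6 (mod 23), x ≡ 15 (mod 53) ⇒ x ≡ 47662 (mod 57293).

47662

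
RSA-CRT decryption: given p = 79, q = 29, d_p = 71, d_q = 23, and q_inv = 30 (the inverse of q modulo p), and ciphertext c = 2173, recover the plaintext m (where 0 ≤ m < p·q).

m₁ = c^(d_p) mod p: c ≡ 40 (mod 79), and 40^71 mod 79 = 49.
m₂ = c^(d_q) mod q: c ≡ 27 (mod 29), and 27^23 mod 29 = 19.
h = q_inv·(m₁ − m₂) mod p = 30·(49 − 19) mod 79 = 31.
m = m₂ + h·q = 19 + 31·29 = 918.

918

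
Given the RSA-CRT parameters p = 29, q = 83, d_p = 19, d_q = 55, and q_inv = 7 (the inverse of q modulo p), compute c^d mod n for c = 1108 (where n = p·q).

m₁ = c^(d_p) mod p: c ≡ 6 (mod 29), and 6^19 mod 29 = 4.
m₂ = c^(d_q) mod q: c ≡ 29 (mod 83), and 29^55 mod 83 = 16.
h = q_inv·(m₁ − m₂) mod p = 7·(4 − 16) mod 29 = 3.
m = m₂ + h·q = 16 + 3·83 = 265.

265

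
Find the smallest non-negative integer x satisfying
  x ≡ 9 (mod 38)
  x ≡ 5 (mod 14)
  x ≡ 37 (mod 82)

Combine the congruences pairwise.
gcd(38, 14) = 2 and 2 | (5 − 9), so the pair is consistent; merging gives x ≡ 47 (mod 266), where 266 = lcm(38, 14).
gcd(266, 82) = 2 and 2 | (37 − 47), so the pair is consistent; merging gives x ≡ 5367 (mod 10906), where 10906 = lcm(266, 82).
The solution is unique modulo lcm(38, 14, 82) = 10906.

5367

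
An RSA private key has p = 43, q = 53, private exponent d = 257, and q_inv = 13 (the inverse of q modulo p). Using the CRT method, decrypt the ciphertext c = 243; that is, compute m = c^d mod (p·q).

d_p = d mod (p−1) = 257 mod 42 = 5; d_q = d mod (q−1) = 49.
m₁ = c^(d_p) mod p: c ≡ 28 (mod 43), and 28^5 mod 43 = 5.
m₂ = c^(d_q) mod q: c ≡ 31 (mod 53), and 31^49 mod 53 = 32.
h = q_inv·(m₁ − m₂) mod p = 13·(5 − 32) mod 43 = 36.
m = m₂ + h·q = 32 + 36·53 = 1940.

1940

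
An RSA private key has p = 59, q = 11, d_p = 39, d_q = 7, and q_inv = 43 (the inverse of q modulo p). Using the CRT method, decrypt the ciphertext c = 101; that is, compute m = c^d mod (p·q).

106

m₁ = c^(d_p) mod p: c ≡ 42 (mod 59), and 42^39 mod 59 = 47.
m₂ = c^(d_q) mod q: c ≡ 2 (mod 11), and 2^7 mod 11 = 7.
h = q_inv·(m₁ − m₂) mod p = 43·(47 − 7) mod 59 = 9.
m = m₂ + h·q = 7 + 9·11 = 106.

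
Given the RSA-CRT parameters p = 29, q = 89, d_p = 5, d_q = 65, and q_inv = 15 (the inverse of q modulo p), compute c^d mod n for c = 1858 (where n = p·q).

m₁ = c^(d_p) mod p: c ≡ 2 (mod 29), and 2^5 mod 29 = 3.
m₂ = c^(d_q) mod q: c ≡ 78 (mod 89), and 78^65 mod 89 = 8.
h = q_inv·(m₁ − m₂) mod p = 15·(3 − 8) mod 29 = 12.
m = m₂ + h·q = 8 + 12·89 = 1076.

1076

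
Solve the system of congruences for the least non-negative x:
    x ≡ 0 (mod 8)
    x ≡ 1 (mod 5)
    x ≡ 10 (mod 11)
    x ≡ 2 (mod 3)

The moduli are pairwise coprime; N = 8·5·11·3 = 1320.
N/8 = 165; 165 ≡ 5 (mod 8); 5·5 ≡ 1, so inverse 5.
N/5 = 264; 264 ≡ 4 (mod 5); 4·4 ≡ 1, so inverse 4.
N/11 = 120; 120 ≡ 10 (mod 11); 10·10 ≡ 1, so inverse 10.
N/3 = 440; 440 ≡ 2 (mod 3); 2·2 ≡ 1, so inverse 2.
x ≡ 0·165·5 + 1·264·4 + 10·120·10 + 2·440·2 = 14816.
14816 mod 1320 = 296.

296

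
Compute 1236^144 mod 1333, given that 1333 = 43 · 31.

Mod 43: 1236 ≡ 32; by Fermat, exponent reduces to 144 mod 42 = 18; 32^18 ≡ 21 (mod 43).
Mod 31: 1236 ≡ 27; by Fermat, exponent reduces to 144 mod 30 = 24; 27^24 ≡ 8 (mod 31).
Combine by CRT: x ≡ 21 (mod 43), x ≡ 8 (mod 31) ⇒ x ≡ 752 (mod 1333).

752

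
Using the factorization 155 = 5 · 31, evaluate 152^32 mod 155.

Mod 5: 152 ≡ 2; since 4 | 32, by Fermat 2^32 ≡ 1 (mod 5).
Mod 31: 152 ≡ 28; by Fermat, exponent reduces to 32 mod 30 = 2; 28^2 ≡ 9 (mod 31).
Combine by CRT: x ≡ 1 (mod 5), x ≡ 9 (mod 31) ⇒ x ≡ 71 (mod 155).

71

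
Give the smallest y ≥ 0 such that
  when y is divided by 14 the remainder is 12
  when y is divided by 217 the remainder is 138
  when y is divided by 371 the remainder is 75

22706

gcd(14, 217) = 7 and 7 | (138 − 12), so the pair is consistent; merging gives y ≡ 138 (mod 434), where 434 = lcm(14, 217).
gcd(434, 371) = 7 and 7 | (75 − 138), so the pair is consistent; merging gives y ≡ 22706 (mod 23002), where 23002 = lcm(434, 371).
The solution is unique modulo lcm(14, 217, 371) = 23002.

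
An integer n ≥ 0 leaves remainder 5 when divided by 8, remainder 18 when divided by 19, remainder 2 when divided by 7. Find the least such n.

37

From n ≡ 5 (mod 8) write n = 5 + 8t. Substituting into n ≡ 18 (mod 19) gives 8t ≡ 13 (mod 19), and since 8⁻¹ ≡ 12 (mod 19), t ≡ 4. Hence n ≡ 5 + 8·4 = 37 (mod 152).
From n ≡ 37 (mod 152) write n = 37 + 152t. Substituting into n ≡ 2 (mod 7) gives 152t ≡ 0 (mod 7), and since 5⁻¹ ≡ 3 (mod 7), t ≡ 0. Hence n ≡ 37 + 152·0 = 37 (mod 1064).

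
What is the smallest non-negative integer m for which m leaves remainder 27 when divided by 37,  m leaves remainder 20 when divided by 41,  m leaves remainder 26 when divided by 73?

8056

The moduli are pairwise coprime; N = 37·41·73 = 110741.
N/37 = 2993; 2993 ≡ 33 (mod 37); 33·9 ≡ 1, so inverse 9.
N/41 = 2701; 2701 ≡ 36 (mod 41); 36·8 ≡ 1, so inverse 8.
N/73 = 1517; 1517 ≡ 57 (mod 73); 57·41 ≡ 1, so inverse 41.
m ≡ 27·2993·9 + 20·2701·8 + 26·1517·41 = 2776581.
2776581 mod 110741 = 8056.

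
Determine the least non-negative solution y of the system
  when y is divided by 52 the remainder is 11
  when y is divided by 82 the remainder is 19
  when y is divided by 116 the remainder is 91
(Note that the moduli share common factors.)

gcd(52, 82) = 2 and 2 | (19 − 11), so the pair is consistent; merging gives y ≡ 1987 (mod 2132), where 2132 = lcm(52, 82).
gcd(2132, 116) = 4 and 4 | (91 − 1987), so the pair is consistent; merging gives y ≡ 16911 (mod 61828), where 61828 = lcm(2132, 116).
The solution is unique modulo lcm(52, 82, 116) = 61828.

16911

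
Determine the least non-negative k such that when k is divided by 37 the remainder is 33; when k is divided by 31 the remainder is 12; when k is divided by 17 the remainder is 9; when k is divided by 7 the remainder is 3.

118618

The moduli are pairwise coprime; N = 37·31·17·7 = 136493.
N/37 = 3689; 3689 ≡ 26 (mod 37); 26·10 ≡ 1, so inverse 10.
N/31 = 4403; 4403 ≡ 1 (mod 31), inverse 1.
N/17 = 8029; 8029 ≡ 5 (mod 17); 5·7 ≡ 1, so inverse 7.
N/7 = 19499; 19499 ≡ 4 (mod 7); 4·2 ≡ 1, so inverse 2.
k ≡ 33·3689·10 + 12·4403·1 + 9·8029·7 + 3·19499·2 = 1893027.
1893027 mod 136493 = 118618.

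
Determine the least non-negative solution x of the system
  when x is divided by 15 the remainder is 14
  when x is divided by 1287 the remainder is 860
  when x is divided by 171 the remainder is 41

gcd(15, 1287) = 3 and 3 | (860 − 14), so the pair is consistent; merging gives x ≡ 3434 (mod 6435), where 6435 = lcm(15, 1287).
gcd(6435, 171) = 9 and 9 | (41 − 3434), so the pair is consistent; merging gives x ≡ 35609 (mod 122265), where 122265 = lcm(6435, 171).
The solution is unique modulo lcm(15, 1287, 171) = 122265.

35609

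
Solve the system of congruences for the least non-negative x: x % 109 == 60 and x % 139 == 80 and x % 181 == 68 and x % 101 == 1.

From x ≡ 60 (mod 109) write x = 60 + 109t. Substituting into x ≡ 80 (mod 139) gives 109t ≡ 20 (mod 139), and since 109⁻¹ ≡ 88 (mod 139), t ≡ 92. Hence x ≡ 60 + 109·92 = 10088 (mod 15151).
From x ≡ 10088 (mod 15151) write x = 10088 + 15151t. Substituting into x ≡ 68 (mod 181) gives 15151t ≡ 116 (mod 181), and since 128⁻¹ ≡ 140 (mod 181), t ≡ 131. Hence x ≡ 10088 + 15151·131 = 1994869 (mod 2742331).
From x ≡ 1994869 (mod 2742331) write x = 1994869 + 2742331t. Substituting into x ≡ 1 (mod 101) gives 2742331t ≡ 84 (mod 101), and since 80⁻¹ ≡ 24 (mod 101), t ≡ 97. Hence x ≡ 1994869 + 2742331·97 = 268000976 (mod 276975431).

268000976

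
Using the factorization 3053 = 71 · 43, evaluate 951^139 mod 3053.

33

Mod 71: 951 ≡ 28; by Fermat, exponent reduces to 139 mod 70 = 69; 28^69 ≡ 33 (mod 71).
Mod 43: 951 ≡ 5; by Fermat, exponent reduces to 139 mod 42 = 13; 5^13 ≡ 33 (mod 43).
Combine by CRT: x ≡ 33 (mod 71), x ≡ 33 (mod 43) ⇒ x ≡ 33 (mod 3053).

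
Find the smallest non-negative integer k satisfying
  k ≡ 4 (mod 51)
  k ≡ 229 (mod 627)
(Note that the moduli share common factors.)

1483

gcd(51, 627) = 3 and 3 | (229 − 4), so the pair is consistent; merging gives k ≡ 1483 (mod 10659), where 10659 = lcm(51, 627).
The solution is unique modulo lcm(51, 627) = 10659.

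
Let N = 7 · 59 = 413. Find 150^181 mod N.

Mod 7: 150 ≡ 3; by Fermat, exponent reduces to 181 mod 6 = 1; 3^1 ≡ 3 (mod 7).
Mod 59: 150 ≡ 32; by Fermat, exponent reduces to 181 mod 58 = 7; 32^7 ≡ 54 (mod 59).
Combine by CRT: x ≡ 3 (mod 7), x ≡ 54 (mod 59) ⇒ x ≡ 290 (mod 413).

290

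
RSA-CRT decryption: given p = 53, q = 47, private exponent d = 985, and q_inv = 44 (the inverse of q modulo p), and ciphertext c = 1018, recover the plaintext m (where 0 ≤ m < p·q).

1705

d_p = d mod (p−1) = 985 mod 52 = 49; d_q = d mod (q−1) = 19.
m₁ = c^(d_p) mod p: c ≡ 11 (mod 53), and 11^49 mod 53 = 9.
m₂ = c^(d_q) mod q: c ≡ 31 (mod 47), and 31^19 mod 47 = 13.
h = q_inv·(m₁ − m₂) mod p = 44·(9 − 13) mod 53 = 36.
m = m₂ + h·q = 13 + 36·47 = 1705.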